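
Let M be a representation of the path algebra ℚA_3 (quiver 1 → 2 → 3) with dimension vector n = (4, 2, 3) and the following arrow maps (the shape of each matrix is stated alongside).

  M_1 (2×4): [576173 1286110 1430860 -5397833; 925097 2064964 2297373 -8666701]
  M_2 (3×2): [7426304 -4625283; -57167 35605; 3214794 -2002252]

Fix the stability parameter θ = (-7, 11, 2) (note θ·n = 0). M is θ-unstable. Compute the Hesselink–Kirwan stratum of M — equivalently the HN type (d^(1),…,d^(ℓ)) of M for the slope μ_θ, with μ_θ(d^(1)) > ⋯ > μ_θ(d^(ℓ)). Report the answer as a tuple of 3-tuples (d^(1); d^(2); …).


Interval decomposition of M: I[1,1]^2, I[1,3]^2, I[3,3].
HN type (ℓ=3): μ^(1)=13/2; μ^(2)=2; μ^(3)=-7

((0, 2, 2); (0, 0, 1); (4, 0, 0))


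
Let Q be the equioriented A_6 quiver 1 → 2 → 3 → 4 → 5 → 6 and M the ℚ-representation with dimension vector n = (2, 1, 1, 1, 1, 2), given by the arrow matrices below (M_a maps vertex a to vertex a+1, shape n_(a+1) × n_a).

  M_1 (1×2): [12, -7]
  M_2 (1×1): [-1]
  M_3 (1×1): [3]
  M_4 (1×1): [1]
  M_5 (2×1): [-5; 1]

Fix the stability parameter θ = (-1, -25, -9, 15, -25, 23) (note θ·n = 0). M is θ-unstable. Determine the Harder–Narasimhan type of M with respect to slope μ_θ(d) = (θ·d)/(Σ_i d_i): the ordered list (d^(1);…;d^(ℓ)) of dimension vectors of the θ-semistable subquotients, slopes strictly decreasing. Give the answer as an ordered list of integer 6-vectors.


Via rank(M_{q-1}∘⋯∘M_p): M ≅ I[1,1], I[1,6], I[6,6].
μ_θ-semistable layers: μ^(1)=23; μ^(2)=-1; μ^(3)=-5; μ^(4)=-9; μ^(5)=-13

((0, 0, 0, 0, 0, 2); (1, 0, 0, 0, 0, 0); (0, 0, 0, 1, 1, 0); (0, 0, 1, 0, 0, 0); (1, 1, 0, 0, 0, 0))


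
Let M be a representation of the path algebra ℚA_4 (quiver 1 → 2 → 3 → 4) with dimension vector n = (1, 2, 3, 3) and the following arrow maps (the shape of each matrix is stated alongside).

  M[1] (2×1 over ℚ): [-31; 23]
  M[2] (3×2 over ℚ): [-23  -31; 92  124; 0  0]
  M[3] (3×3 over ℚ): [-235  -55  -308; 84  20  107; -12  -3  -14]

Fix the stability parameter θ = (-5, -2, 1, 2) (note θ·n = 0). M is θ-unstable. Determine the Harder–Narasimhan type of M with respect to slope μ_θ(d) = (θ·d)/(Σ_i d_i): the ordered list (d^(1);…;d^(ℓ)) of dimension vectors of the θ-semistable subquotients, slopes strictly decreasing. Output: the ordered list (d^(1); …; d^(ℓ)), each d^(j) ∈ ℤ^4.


Via rank(M_{q-1}∘⋯∘M_p): M ≅ I[1,2], I[2,4], I[3,4]^2.
μ_θ-semistable layers: μ^(1)=2; μ^(2)=1; μ^(3)=-2; μ^(4)=-5

((0, 0, 0, 3); (0, 0, 3, 0); (0, 2, 0, 0); (1, 0, 0, 0))


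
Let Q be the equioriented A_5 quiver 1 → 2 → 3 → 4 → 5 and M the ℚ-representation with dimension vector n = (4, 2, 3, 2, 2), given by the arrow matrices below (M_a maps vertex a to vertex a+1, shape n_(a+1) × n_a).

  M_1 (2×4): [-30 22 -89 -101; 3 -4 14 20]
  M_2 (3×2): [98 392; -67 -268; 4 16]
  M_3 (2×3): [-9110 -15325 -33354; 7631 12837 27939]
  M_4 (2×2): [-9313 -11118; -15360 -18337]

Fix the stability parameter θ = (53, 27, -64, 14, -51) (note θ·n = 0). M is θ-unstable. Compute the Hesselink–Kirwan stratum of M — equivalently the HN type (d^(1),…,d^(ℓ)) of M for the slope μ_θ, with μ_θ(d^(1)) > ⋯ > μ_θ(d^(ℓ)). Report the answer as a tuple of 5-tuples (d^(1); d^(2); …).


Barcode: M ≅ I[1,1]^2, I[1,2], I[1,5], I[3,3], I[3,5]. HN layers by μ_θ (5 steps, strictly decreasing):
  μ^(1)=53; μ^(2)=40; μ^(3)=-21/5; μ^(4)=-37/2; μ^(5)=-64

((2, 0, 0, 0, 0); (1, 1, 0, 0, 0); (1, 1, 1, 1, 1); (0, 0, 0, 1, 1); (0, 0, 2, 0, 0))


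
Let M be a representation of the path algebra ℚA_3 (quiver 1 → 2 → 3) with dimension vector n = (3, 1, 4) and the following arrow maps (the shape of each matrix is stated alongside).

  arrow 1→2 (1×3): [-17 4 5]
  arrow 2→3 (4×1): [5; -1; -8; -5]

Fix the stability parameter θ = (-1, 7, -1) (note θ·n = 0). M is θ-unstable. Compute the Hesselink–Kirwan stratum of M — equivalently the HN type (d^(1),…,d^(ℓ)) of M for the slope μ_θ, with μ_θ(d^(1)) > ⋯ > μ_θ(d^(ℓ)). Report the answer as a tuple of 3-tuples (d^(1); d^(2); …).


Via rank(M_{q-1}∘⋯∘M_p): M ≅ I[1,1]^2, I[1,3], I[3,3]^3.
μ_θ-semistable layers: μ^(1)=3; μ^(2)=-1

((0, 1, 1); (3, 0, 3))


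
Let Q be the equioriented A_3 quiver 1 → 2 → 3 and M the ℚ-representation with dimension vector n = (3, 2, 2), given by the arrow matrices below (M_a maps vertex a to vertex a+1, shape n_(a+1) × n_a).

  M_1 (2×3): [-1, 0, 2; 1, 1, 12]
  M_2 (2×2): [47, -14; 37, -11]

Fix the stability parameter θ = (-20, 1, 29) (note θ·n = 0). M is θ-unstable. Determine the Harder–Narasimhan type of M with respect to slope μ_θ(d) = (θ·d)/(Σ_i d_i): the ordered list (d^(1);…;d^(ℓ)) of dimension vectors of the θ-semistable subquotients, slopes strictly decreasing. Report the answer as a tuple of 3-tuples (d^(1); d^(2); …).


Interval decomposition of M: I[1,1], I[1,3]^2.
HN type (ℓ=3): μ^(1)=29; μ^(2)=1; μ^(3)=-20

((0, 0, 2); (0, 2, 0); (3, 0, 0))


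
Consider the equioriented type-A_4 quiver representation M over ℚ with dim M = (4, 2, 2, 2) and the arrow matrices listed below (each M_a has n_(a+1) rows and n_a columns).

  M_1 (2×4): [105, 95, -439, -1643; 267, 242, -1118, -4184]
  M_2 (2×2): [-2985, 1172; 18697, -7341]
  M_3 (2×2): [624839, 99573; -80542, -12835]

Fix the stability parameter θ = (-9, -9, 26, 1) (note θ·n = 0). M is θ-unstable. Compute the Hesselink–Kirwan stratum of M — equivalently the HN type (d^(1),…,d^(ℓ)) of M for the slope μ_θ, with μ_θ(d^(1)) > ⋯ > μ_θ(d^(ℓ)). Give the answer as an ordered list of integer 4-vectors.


Interval decomposition of M: I[1,1]^2, I[1,4]^2.
HN type (ℓ=2): μ^(1)=27/2; μ^(2)=-9

((0, 0, 2, 2); (4, 2, 0, 0))


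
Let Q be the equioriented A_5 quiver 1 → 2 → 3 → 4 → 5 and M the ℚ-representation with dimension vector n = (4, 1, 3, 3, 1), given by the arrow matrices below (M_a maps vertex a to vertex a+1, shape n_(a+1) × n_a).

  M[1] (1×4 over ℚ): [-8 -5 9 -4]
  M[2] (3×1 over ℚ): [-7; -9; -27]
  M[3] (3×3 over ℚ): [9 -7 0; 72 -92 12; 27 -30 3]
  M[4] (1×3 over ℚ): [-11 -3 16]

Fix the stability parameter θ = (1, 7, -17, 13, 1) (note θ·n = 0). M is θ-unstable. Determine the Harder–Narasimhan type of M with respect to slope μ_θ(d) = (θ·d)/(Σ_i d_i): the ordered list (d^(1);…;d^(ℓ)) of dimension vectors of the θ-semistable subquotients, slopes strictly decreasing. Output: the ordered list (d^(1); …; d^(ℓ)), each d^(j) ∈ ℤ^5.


Interval decomposition of M: I[1,1]^3, I[1,3], I[3,4], I[3,5], I[4,4].
HN type (ℓ=5): μ^(1)=13; μ^(2)=7; μ^(3)=1; μ^(4)=-3; μ^(5)=-17

((0, 0, 0, 2, 0); (0, 0, 0, 1, 1); (3, 0, 0, 0, 0); (1, 1, 1, 0, 0); (0, 0, 2, 0, 0))


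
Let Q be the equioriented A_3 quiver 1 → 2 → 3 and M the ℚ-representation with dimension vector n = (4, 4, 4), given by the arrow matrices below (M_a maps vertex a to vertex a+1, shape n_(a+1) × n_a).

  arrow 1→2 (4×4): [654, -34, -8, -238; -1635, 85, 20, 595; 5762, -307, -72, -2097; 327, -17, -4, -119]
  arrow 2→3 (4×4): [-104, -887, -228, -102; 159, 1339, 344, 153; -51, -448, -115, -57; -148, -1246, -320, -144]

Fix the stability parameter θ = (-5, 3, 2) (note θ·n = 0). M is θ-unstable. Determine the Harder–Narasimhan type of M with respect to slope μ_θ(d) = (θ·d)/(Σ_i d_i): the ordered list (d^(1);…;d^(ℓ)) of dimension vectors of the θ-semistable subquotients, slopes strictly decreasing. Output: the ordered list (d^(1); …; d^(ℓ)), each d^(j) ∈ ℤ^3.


Barcode: M ≅ I[1,1]^2, I[1,3]^2, I[2,2], I[2,3], I[3,3]. HN layers by μ_θ (4 steps, strictly decreasing):
  μ^(1)=3; μ^(2)=5/2; μ^(3)=2; μ^(4)=-5

((0, 1, 0); (0, 3, 3); (0, 0, 1); (4, 0, 0))


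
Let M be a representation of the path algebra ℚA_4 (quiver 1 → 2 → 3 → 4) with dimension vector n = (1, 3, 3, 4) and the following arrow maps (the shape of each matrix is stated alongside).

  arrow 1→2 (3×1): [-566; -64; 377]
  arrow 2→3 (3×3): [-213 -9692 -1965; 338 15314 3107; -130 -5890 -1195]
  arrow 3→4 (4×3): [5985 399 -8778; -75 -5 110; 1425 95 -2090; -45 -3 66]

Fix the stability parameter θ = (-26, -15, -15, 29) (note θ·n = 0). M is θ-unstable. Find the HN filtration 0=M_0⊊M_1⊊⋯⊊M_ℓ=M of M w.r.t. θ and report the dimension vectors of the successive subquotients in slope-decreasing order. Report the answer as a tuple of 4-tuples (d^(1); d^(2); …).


Via rank(M_{q-1}∘⋯∘M_p): M ≅ I[1,3], I[2,2], I[2,4], I[3,3], I[4,4]^3.
μ_θ-semistable layers: μ^(1)=29; μ^(2)=-15; μ^(3)=-26

((0, 0, 0, 4); (0, 3, 3, 0); (1, 0, 0, 0))


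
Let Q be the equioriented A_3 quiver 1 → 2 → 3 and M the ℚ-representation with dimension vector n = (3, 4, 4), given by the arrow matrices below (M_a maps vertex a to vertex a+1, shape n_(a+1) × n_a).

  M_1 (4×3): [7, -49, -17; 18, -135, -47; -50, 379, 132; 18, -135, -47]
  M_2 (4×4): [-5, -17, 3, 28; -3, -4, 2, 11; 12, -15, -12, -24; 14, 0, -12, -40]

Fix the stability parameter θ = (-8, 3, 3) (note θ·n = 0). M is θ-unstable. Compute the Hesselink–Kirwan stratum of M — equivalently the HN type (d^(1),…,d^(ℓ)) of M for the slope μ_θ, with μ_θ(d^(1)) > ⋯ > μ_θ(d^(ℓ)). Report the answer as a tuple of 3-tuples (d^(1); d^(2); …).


Barcode: M ≅ I[1,3]^3, I[2,3]. HN layers by μ_θ (2 steps, strictly decreasing):
  μ^(1)=3; μ^(2)=-8

((0, 4, 4); (3, 0, 0))


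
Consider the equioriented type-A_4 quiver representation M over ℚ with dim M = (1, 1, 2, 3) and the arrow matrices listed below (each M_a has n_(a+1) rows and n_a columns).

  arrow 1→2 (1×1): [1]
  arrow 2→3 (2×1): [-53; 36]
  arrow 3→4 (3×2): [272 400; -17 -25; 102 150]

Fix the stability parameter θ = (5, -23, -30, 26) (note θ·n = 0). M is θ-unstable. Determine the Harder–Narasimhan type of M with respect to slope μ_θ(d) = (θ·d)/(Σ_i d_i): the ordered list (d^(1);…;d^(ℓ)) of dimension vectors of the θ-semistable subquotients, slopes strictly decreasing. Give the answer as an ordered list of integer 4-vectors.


Via rank(M_{q-1}∘⋯∘M_p): M ≅ I[1,4], I[3,3], I[4,4]^2.
μ_θ-semistable layers: μ^(1)=26; μ^(2)=-16; μ^(3)=-30

((0, 0, 0, 3); (1, 1, 1, 0); (0, 0, 1, 0))


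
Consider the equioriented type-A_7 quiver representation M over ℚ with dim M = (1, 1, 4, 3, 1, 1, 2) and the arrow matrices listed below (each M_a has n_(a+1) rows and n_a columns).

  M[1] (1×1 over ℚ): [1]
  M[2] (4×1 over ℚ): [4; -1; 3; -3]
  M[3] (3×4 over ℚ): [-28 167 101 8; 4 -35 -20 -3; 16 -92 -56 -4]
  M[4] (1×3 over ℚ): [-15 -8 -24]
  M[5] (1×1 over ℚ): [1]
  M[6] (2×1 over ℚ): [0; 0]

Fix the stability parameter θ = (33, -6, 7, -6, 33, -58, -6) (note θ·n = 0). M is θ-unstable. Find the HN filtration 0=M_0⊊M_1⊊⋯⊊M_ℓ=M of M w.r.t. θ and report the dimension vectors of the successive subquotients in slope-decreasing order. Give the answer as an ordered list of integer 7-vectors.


Via rank(M_{q-1}∘⋯∘M_p): M ≅ I[1,3], I[3,3], I[3,4], I[3,6], I[4,4], I[7,7]^2.
μ_θ-semistable layers: μ^(1)=34/3; μ^(2)=7; μ^(3)=1/2; μ^(4)=-6

((1, 1, 1, 0, 0, 0, 0); (0, 0, 1, 0, 0, 0, 0); (0, 0, 1, 1, 0, 0, 0); (0, 0, 1, 2, 1, 1, 2))


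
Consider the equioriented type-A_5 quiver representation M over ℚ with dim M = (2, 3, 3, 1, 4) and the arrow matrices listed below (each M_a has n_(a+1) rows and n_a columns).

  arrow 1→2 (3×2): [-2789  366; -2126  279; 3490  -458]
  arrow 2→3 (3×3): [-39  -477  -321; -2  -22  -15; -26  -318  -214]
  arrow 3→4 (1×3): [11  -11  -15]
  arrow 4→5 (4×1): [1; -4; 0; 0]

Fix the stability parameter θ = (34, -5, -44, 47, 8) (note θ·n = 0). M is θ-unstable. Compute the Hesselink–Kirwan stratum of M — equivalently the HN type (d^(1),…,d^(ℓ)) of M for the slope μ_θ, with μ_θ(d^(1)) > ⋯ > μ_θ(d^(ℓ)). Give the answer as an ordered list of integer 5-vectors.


Barcode: M ≅ I[1,2], I[1,5], I[2,3], I[3,3], I[5,5]^3. HN layers by μ_θ (6 steps, strictly decreasing):
  μ^(1)=55/2; μ^(2)=29/2; μ^(3)=8; μ^(4)=-5; μ^(5)=-49/2; μ^(6)=-44

((0, 0, 0, 1, 1); (1, 1, 0, 0, 0); (0, 0, 0, 0, 3); (1, 1, 1, 0, 0); (0, 1, 1, 0, 0); (0, 0, 1, 0, 0))


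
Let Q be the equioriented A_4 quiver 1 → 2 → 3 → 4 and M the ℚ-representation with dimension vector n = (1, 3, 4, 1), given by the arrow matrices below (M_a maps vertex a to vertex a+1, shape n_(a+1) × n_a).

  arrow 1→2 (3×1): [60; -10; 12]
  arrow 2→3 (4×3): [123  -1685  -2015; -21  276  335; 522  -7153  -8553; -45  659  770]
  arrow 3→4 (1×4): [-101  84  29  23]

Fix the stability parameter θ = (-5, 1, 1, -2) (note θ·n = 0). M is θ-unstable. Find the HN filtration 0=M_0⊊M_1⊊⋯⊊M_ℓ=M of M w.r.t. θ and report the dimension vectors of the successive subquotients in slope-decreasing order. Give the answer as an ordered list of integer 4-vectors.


Barcode: M ≅ I[1,4], I[2,3]^2, I[3,3]. HN layers by μ_θ (3 steps, strictly decreasing):
  μ^(1)=1; μ^(2)=0; μ^(3)=-5

((0, 2, 3, 0); (0, 1, 1, 1); (1, 0, 0, 0))


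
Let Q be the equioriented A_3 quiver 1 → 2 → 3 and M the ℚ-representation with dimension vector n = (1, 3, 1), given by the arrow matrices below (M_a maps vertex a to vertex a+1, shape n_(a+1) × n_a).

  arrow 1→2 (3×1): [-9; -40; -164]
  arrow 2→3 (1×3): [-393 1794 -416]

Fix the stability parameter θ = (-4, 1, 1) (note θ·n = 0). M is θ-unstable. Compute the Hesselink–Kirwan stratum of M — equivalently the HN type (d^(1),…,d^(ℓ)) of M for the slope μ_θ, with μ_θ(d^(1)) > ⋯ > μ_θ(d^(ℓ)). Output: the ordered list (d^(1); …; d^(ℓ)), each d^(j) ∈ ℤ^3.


Barcode: M ≅ I[1,3], I[2,2]^2. HN layers by μ_θ (2 steps, strictly decreasing):
  μ^(1)=1; μ^(2)=-4

((0, 3, 1); (1, 0, 0))


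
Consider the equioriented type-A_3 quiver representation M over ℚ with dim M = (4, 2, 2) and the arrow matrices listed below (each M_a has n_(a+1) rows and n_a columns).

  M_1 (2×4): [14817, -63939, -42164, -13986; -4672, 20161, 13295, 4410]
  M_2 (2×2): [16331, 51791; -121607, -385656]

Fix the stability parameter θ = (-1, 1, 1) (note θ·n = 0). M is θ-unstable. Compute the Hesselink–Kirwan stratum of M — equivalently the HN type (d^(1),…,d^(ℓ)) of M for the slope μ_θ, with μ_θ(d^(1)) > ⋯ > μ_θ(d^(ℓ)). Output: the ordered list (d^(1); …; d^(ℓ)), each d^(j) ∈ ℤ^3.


Via rank(M_{q-1}∘⋯∘M_p): M ≅ I[1,1]^2, I[1,3]^2.
μ_θ-semistable layers: μ^(1)=1; μ^(2)=-1

((0, 2, 2); (4, 0, 0))


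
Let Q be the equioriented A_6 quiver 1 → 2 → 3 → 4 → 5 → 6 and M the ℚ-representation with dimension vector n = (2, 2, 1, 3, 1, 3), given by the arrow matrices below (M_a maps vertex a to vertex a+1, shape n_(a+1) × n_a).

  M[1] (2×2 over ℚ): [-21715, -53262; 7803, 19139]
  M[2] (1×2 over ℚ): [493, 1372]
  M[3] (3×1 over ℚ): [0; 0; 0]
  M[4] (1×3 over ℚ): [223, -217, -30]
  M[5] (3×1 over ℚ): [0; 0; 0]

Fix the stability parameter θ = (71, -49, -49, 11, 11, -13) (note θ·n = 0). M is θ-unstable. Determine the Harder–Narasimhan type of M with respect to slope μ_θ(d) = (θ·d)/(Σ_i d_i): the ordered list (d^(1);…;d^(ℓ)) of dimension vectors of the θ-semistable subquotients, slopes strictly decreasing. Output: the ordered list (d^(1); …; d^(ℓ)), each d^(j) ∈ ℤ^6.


Via rank(M_{q-1}∘⋯∘M_p): M ≅ I[1,2], I[1,3], I[4,4]^2, I[4,5], I[6,6]^3.
μ_θ-semistable layers: μ^(1)=11; μ^(2)=-9; μ^(3)=-13

((1, 1, 0, 3, 1, 0); (1, 1, 1, 0, 0, 0); (0, 0, 0, 0, 0, 3))


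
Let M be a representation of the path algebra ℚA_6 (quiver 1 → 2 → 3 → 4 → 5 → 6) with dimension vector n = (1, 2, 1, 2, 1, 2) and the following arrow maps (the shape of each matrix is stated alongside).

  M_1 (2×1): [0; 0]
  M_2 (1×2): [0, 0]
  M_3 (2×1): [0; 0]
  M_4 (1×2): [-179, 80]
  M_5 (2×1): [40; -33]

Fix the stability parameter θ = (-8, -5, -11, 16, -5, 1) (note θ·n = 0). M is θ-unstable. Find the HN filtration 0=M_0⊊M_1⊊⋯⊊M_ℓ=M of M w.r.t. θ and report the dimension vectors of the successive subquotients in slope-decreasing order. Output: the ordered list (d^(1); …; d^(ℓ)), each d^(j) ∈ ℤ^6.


Via rank(M_{q-1}∘⋯∘M_p): M ≅ I[1,1], I[2,2]^2, I[3,3], I[4,4], I[4,6], I[6,6].
μ_θ-semistable layers: μ^(1)=16; μ^(2)=4; μ^(3)=1; μ^(4)=-5; μ^(5)=-8; μ^(6)=-11

((0, 0, 0, 1, 0, 0); (0, 0, 0, 1, 1, 1); (0, 0, 0, 0, 0, 1); (0, 2, 0, 0, 0, 0); (1, 0, 0, 0, 0, 0); (0, 0, 1, 0, 0, 0))


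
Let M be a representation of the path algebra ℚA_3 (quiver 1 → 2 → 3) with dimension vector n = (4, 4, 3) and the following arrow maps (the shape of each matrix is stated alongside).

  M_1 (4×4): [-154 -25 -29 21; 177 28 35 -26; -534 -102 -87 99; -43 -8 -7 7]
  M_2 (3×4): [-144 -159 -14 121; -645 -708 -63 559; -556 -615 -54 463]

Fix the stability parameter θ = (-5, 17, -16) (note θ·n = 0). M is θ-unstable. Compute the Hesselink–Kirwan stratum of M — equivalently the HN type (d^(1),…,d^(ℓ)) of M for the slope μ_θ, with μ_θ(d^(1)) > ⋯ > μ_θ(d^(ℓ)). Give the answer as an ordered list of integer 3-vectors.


Barcode: M ≅ I[1,2], I[1,3]^3. HN layers by μ_θ (3 steps, strictly decreasing):
  μ^(1)=17; μ^(2)=1/2; μ^(3)=-5

((0, 1, 0); (0, 3, 3); (4, 0, 0))


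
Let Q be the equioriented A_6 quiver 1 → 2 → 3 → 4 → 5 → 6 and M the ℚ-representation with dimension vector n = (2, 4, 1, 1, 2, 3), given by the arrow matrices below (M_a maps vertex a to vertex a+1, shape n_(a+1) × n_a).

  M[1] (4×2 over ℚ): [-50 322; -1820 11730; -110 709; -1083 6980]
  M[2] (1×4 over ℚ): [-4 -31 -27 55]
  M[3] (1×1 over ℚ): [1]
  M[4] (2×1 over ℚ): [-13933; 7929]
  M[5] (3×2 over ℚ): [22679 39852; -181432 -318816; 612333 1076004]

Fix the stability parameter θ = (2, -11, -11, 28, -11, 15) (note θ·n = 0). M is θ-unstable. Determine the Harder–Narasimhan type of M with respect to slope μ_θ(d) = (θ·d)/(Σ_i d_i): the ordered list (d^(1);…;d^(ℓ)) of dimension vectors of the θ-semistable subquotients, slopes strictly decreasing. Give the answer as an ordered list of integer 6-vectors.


Via rank(M_{q-1}∘⋯∘M_p): M ≅ I[1,2], I[1,6], I[2,2]^2, I[5,5], I[6,6]^2.
μ_θ-semistable layers: μ^(1)=15; μ^(2)=17/2; μ^(3)=-9/2; μ^(4)=-20/3; μ^(5)=-11

((0, 0, 0, 0, 0, 3); (0, 0, 0, 1, 1, 0); (1, 1, 0, 0, 0, 0); (1, 1, 1, 0, 0, 0); (0, 2, 0, 0, 1, 0))


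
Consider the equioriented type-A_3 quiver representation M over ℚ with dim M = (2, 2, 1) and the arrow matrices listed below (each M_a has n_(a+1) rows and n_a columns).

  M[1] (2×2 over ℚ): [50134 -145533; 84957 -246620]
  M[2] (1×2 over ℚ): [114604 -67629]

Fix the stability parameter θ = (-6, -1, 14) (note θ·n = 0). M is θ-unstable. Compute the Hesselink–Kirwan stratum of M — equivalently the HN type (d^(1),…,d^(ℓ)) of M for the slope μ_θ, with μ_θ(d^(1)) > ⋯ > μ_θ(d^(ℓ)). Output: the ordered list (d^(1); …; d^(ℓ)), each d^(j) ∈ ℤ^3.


Via rank(M_{q-1}∘⋯∘M_p): M ≅ I[1,2], I[1,3].
μ_θ-semistable layers: μ^(1)=14; μ^(2)=-1; μ^(3)=-6

((0, 0, 1); (0, 2, 0); (2, 0, 0))


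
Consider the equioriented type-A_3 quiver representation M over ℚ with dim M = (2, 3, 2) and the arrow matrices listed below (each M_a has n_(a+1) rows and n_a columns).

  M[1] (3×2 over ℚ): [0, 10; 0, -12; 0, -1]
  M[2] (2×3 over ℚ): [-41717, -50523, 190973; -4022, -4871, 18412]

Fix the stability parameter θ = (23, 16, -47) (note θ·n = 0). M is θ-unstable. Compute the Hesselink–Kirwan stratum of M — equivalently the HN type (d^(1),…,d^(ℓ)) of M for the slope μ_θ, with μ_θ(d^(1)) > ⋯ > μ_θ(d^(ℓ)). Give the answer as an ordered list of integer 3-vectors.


Via rank(M_{q-1}∘⋯∘M_p): M ≅ I[1,1], I[1,3], I[2,2], I[2,3].
μ_θ-semistable layers: μ^(1)=23; μ^(2)=16; μ^(3)=-8/3; μ^(4)=-31/2

((1, 0, 0); (0, 1, 0); (1, 1, 1); (0, 1, 1))


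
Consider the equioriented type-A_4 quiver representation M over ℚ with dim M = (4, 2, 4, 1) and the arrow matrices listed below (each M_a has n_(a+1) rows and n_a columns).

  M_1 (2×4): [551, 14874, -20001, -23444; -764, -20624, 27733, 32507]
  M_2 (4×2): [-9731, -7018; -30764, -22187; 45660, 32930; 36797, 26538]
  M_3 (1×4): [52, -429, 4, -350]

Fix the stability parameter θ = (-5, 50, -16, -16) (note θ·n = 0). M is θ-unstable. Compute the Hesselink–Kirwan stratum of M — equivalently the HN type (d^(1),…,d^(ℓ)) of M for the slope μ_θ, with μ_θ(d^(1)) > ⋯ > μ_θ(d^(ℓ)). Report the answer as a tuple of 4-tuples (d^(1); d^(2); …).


Interval decomposition of M: I[1,1]^2, I[1,3], I[1,4], I[3,3]^2.
HN type (ℓ=4): μ^(1)=17; μ^(2)=6; μ^(3)=-5; μ^(4)=-16

((0, 1, 1, 0); (0, 1, 1, 1); (4, 0, 0, 0); (0, 0, 2, 0))


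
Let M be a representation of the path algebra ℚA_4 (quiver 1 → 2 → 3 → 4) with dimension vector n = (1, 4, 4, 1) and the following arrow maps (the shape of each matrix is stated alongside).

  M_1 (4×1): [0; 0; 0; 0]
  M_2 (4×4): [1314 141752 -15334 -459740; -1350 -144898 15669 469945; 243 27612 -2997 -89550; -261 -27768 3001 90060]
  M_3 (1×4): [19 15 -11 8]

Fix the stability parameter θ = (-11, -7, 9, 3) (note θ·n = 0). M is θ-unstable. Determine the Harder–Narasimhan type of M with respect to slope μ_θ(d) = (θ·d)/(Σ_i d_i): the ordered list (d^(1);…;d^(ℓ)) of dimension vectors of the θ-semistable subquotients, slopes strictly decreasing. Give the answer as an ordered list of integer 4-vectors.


Barcode: M ≅ I[1,1], I[2,2]^2, I[2,3], I[2,4], I[3,3]^2. HN layers by μ_θ (4 steps, strictly decreasing):
  μ^(1)=9; μ^(2)=6; μ^(3)=-7; μ^(4)=-11

((0, 0, 3, 0); (0, 0, 1, 1); (0, 4, 0, 0); (1, 0, 0, 0))


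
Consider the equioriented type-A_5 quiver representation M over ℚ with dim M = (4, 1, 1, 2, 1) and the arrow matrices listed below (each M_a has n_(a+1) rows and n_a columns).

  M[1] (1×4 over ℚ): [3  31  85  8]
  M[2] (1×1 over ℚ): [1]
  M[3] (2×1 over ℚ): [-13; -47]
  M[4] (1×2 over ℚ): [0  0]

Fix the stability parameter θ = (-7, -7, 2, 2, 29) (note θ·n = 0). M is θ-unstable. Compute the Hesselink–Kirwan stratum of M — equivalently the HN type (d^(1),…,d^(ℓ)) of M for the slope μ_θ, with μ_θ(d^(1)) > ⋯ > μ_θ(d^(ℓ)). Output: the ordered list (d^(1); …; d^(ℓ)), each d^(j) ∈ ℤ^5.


Interval decomposition of M: I[1,1]^3, I[1,4], I[4,4], I[5,5].
HN type (ℓ=3): μ^(1)=29; μ^(2)=2; μ^(3)=-7

((0, 0, 0, 0, 1); (0, 0, 1, 2, 0); (4, 1, 0, 0, 0))


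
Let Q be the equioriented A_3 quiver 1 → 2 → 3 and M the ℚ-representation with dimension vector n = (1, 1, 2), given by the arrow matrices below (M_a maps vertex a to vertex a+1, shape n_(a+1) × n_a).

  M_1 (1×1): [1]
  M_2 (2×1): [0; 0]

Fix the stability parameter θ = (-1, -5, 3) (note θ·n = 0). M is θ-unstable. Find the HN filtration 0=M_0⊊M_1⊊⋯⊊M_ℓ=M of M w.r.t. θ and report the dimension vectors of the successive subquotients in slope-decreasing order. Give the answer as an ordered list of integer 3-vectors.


Via rank(M_{q-1}∘⋯∘M_p): M ≅ I[1,2], I[3,3]^2.
μ_θ-semistable layers: μ^(1)=3; μ^(2)=-3

((0, 0, 2); (1, 1, 0))


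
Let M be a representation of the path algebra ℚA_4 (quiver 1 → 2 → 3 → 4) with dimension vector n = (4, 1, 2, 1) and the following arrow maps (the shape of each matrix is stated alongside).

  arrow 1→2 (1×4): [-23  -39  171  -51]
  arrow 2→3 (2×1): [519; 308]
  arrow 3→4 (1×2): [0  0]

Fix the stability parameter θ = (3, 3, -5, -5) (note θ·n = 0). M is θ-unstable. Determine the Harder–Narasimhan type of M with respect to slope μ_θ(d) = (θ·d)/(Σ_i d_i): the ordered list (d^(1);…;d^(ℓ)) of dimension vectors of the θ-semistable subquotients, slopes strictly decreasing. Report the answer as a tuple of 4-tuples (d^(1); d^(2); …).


Interval decomposition of M: I[1,1]^3, I[1,3], I[3,3], I[4,4].
HN type (ℓ=3): μ^(1)=3; μ^(2)=1/3; μ^(3)=-5

((3, 0, 0, 0); (1, 1, 1, 0); (0, 0, 1, 1))


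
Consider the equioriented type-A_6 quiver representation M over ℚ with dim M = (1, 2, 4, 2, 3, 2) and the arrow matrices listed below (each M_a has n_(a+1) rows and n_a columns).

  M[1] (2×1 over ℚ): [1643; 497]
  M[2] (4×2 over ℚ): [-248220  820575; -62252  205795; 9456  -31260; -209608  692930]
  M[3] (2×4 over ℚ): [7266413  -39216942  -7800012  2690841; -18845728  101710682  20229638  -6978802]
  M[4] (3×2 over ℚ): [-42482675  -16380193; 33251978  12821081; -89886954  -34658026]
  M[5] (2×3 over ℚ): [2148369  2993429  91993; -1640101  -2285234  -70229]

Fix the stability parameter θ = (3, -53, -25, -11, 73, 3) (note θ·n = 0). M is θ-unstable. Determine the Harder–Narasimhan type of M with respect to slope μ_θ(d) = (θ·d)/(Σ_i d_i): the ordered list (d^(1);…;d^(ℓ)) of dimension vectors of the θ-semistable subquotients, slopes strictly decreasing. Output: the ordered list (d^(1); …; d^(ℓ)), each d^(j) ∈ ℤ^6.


Barcode: M ≅ I[1,6], I[2,2], I[3,3]^2, I[3,6], I[5,5]. HN layers by μ_θ (5 steps, strictly decreasing):
  μ^(1)=73; μ^(2)=38; μ^(3)=-11; μ^(4)=-25; μ^(5)=-53

((0, 0, 0, 0, 1, 0); (0, 0, 0, 0, 2, 2); (0, 0, 0, 2, 0, 0); (1, 1, 4, 0, 0, 0); (0, 1, 0, 0, 0, 0))


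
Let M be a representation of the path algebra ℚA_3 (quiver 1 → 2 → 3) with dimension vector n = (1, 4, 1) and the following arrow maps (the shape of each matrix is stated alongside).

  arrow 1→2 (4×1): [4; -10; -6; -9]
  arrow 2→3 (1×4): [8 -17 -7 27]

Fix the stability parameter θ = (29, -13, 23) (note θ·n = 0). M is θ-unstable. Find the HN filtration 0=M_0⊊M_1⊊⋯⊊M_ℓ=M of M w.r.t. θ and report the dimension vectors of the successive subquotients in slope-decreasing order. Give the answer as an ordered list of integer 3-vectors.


Interval decomposition of M: I[1,3], I[2,2]^3.
HN type (ℓ=3): μ^(1)=23; μ^(2)=8; μ^(3)=-13

((0, 0, 1); (1, 1, 0); (0, 3, 0))


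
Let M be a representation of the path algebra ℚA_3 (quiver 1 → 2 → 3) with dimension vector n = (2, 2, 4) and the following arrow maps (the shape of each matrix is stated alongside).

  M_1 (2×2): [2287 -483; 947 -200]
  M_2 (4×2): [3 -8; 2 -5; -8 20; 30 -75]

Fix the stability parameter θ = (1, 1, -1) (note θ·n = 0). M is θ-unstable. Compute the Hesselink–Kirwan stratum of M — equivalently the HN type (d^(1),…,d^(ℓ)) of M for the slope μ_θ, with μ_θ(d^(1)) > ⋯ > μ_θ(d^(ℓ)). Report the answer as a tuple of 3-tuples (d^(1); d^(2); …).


Barcode: M ≅ I[1,3]^2, I[3,3]^2. HN layers by μ_θ (2 steps, strictly decreasing):
  μ^(1)=1/3; μ^(2)=-1

((2, 2, 2); (0, 0, 2))


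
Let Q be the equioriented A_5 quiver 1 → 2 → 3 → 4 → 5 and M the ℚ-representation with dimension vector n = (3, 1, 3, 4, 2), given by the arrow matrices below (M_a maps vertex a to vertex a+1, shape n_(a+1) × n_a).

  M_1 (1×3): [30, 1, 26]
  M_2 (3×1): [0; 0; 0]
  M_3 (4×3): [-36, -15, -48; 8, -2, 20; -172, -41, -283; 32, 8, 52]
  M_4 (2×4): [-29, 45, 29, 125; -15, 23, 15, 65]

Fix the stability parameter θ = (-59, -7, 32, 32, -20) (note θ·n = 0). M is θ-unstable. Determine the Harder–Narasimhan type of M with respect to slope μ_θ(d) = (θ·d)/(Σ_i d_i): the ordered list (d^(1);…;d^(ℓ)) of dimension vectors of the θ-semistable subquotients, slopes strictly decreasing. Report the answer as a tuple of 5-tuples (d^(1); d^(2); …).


Via rank(M_{q-1}∘⋯∘M_p): M ≅ I[1,1]^2, I[1,2], I[3,3], I[3,4], I[3,5], I[4,4], I[4,5].
μ_θ-semistable layers: μ^(1)=32; μ^(2)=44/3; μ^(3)=6; μ^(4)=-7; μ^(5)=-59

((0, 0, 2, 2, 0); (0, 0, 1, 1, 1); (0, 0, 0, 1, 1); (0, 1, 0, 0, 0); (3, 0, 0, 0, 0))


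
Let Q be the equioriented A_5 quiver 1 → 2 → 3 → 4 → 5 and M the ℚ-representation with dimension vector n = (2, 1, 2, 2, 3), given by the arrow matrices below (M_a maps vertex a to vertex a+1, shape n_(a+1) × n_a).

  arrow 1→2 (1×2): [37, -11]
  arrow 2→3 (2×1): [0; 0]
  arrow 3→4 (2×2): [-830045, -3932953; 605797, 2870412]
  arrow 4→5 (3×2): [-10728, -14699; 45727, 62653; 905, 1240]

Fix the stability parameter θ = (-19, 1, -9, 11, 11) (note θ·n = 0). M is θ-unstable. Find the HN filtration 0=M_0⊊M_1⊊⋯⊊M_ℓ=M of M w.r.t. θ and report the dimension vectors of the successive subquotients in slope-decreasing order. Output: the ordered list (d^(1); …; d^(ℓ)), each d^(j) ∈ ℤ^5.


Barcode: M ≅ I[1,1], I[1,2], I[3,5]^2, I[5,5]. HN layers by μ_θ (4 steps, strictly decreasing):
  μ^(1)=11; μ^(2)=1; μ^(3)=-9; μ^(4)=-19

((0, 0, 0, 2, 3); (0, 1, 0, 0, 0); (0, 0, 2, 0, 0); (2, 0, 0, 0, 0))


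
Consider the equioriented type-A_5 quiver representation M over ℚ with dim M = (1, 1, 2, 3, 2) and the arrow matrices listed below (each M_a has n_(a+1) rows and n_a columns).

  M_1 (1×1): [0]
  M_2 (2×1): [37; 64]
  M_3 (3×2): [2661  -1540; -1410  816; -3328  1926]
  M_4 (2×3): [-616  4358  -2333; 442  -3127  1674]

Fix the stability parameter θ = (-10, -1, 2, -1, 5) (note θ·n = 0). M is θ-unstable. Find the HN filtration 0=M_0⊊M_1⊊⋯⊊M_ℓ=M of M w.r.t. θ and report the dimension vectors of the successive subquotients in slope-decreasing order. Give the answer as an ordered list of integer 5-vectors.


Interval decomposition of M: I[1,1], I[2,5], I[3,5], I[4,4].
HN type (ℓ=4): μ^(1)=5; μ^(2)=1/2; μ^(3)=-1; μ^(4)=-10

((0, 0, 0, 0, 2); (0, 0, 2, 2, 0); (0, 1, 0, 1, 0); (1, 0, 0, 0, 0))


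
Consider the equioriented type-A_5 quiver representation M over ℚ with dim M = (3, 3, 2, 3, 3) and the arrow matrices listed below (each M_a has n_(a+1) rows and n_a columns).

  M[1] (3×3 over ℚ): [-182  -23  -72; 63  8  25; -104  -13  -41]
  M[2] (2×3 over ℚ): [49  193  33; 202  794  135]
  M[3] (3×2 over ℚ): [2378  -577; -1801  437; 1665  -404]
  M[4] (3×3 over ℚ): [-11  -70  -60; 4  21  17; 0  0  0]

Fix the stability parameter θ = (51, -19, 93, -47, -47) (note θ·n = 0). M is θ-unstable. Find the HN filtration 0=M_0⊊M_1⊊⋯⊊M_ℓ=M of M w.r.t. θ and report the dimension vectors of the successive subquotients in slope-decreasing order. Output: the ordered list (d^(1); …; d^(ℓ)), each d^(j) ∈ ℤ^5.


Via rank(M_{q-1}∘⋯∘M_p): M ≅ I[1,2], I[1,4], I[1,5], I[4,5], I[5,5].
μ_θ-semistable layers: μ^(1)=23; μ^(2)=16; μ^(3)=31/5; μ^(4)=-47

((0, 0, 1, 1, 0); (2, 2, 0, 0, 0); (1, 1, 1, 1, 1); (0, 0, 0, 1, 2))


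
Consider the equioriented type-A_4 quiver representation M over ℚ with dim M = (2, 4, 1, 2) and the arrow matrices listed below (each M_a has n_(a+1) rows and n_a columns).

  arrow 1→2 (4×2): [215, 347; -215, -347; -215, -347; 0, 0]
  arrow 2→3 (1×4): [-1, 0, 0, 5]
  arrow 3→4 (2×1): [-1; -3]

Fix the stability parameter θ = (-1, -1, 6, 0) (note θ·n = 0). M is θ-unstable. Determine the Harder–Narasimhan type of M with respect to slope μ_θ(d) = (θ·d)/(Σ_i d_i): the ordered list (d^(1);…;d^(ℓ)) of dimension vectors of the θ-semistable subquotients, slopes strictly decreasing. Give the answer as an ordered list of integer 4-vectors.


Interval decomposition of M: I[1,1], I[1,4], I[2,2]^3, I[4,4].
HN type (ℓ=3): μ^(1)=3; μ^(2)=0; μ^(3)=-1

((0, 0, 1, 1); (0, 0, 0, 1); (2, 4, 0, 0))


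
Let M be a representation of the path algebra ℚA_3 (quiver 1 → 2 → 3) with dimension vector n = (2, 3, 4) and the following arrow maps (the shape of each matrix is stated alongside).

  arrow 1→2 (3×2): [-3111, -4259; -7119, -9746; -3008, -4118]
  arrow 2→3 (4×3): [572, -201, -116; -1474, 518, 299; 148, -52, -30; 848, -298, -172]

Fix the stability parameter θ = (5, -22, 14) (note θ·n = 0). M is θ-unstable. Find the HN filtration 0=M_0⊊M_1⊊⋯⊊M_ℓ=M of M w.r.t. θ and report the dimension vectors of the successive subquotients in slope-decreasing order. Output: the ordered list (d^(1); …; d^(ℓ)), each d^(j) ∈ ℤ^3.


Interval decomposition of M: I[1,2], I[1,3], I[2,3], I[3,3]^2.
HN type (ℓ=3): μ^(1)=14; μ^(2)=-17/2; μ^(3)=-22

((0, 0, 4); (2, 2, 0); (0, 1, 0))


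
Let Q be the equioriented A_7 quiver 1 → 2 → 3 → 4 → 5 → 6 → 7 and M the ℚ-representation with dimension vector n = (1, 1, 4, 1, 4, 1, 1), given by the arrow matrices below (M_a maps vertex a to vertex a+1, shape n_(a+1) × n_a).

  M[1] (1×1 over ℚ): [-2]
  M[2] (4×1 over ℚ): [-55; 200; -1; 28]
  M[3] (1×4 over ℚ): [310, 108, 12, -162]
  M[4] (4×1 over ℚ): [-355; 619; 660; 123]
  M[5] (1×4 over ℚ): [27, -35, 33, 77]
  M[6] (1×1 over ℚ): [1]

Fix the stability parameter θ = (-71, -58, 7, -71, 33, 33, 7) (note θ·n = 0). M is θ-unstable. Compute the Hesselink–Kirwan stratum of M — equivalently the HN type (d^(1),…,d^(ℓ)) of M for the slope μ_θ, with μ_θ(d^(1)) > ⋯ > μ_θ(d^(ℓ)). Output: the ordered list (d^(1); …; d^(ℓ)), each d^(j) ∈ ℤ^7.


Barcode: M ≅ I[1,7], I[3,3]^3, I[5,5]^3. HN layers by μ_θ (6 steps, strictly decreasing):
  μ^(1)=33; μ^(2)=73/3; μ^(3)=7; μ^(4)=-32; μ^(5)=-58; μ^(6)=-71

((0, 0, 0, 0, 3, 0, 0); (0, 0, 0, 0, 1, 1, 1); (0, 0, 3, 0, 0, 0, 0); (0, 0, 1, 1, 0, 0, 0); (0, 1, 0, 0, 0, 0, 0); (1, 0, 0, 0, 0, 0, 0))


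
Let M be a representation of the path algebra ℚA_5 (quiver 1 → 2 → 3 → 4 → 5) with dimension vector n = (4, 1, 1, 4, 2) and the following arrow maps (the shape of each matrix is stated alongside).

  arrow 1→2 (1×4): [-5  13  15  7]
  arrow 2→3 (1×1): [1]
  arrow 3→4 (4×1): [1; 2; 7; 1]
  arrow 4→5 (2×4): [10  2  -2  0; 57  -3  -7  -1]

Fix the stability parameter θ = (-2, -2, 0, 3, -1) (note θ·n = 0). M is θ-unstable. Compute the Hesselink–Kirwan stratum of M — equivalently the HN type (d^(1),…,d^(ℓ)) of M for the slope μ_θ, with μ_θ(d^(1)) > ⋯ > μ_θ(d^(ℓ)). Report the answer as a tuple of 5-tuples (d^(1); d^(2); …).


Interval decomposition of M: I[1,1]^3, I[1,5], I[4,4]^2, I[4,5].
HN type (ℓ=4): μ^(1)=3; μ^(2)=1; μ^(3)=0; μ^(4)=-2

((0, 0, 0, 2, 0); (0, 0, 0, 2, 2); (0, 0, 1, 0, 0); (4, 1, 0, 0, 0))


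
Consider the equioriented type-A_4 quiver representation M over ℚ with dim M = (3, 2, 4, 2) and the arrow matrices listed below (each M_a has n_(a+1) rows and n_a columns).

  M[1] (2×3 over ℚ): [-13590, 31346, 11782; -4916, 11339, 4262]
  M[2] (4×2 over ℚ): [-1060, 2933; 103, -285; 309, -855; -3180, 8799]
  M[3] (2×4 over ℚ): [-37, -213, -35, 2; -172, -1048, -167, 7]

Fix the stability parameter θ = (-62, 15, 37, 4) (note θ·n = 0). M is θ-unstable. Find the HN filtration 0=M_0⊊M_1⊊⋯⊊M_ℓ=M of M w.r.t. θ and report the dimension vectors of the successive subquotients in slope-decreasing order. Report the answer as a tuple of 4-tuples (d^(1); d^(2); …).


Interval decomposition of M: I[1,1], I[1,4]^2, I[3,3]^2.
HN type (ℓ=4): μ^(1)=37; μ^(2)=41/2; μ^(3)=15; μ^(4)=-62

((0, 0, 2, 0); (0, 0, 2, 2); (0, 2, 0, 0); (3, 0, 0, 0))


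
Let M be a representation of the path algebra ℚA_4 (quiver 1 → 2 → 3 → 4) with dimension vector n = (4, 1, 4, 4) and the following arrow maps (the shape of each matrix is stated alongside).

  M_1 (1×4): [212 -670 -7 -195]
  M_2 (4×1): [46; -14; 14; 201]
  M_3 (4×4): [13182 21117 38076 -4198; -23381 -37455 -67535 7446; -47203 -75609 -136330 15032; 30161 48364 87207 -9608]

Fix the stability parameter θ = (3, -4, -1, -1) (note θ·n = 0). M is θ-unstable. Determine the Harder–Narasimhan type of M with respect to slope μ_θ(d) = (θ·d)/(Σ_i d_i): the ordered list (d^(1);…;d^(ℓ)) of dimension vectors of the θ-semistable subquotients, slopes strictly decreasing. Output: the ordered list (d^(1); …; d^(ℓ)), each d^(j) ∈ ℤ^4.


Interval decomposition of M: I[1,1]^3, I[1,3], I[3,4]^3, I[4,4].
HN type (ℓ=3): μ^(1)=3; μ^(2)=-2/3; μ^(3)=-1

((3, 0, 0, 0); (1, 1, 1, 0); (0, 0, 3, 4))


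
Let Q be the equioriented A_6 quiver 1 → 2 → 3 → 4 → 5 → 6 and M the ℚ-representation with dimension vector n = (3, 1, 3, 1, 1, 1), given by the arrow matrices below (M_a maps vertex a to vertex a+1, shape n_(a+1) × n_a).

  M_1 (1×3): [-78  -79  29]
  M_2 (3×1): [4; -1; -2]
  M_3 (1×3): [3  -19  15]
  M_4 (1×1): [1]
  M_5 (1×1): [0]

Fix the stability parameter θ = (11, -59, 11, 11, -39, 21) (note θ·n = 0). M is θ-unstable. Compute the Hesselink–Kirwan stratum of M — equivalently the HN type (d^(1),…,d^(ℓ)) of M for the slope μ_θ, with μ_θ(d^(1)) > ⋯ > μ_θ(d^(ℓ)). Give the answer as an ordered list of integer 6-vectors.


Barcode: M ≅ I[1,1]^2, I[1,5], I[3,3]^2, I[6,6]. HN layers by μ_θ (4 steps, strictly decreasing):
  μ^(1)=21; μ^(2)=11; μ^(3)=-17/3; μ^(4)=-24

((0, 0, 0, 0, 0, 1); (2, 0, 2, 0, 0, 0); (0, 0, 1, 1, 1, 0); (1, 1, 0, 0, 0, 0))


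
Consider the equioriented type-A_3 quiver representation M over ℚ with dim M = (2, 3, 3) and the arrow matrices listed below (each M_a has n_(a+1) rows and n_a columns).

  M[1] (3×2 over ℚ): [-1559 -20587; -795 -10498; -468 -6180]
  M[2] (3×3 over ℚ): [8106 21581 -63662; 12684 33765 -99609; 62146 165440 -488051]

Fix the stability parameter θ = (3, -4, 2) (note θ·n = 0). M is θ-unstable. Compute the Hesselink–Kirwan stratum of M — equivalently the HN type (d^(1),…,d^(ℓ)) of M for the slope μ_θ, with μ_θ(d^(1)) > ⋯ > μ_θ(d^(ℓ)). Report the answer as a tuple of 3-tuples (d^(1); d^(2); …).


Interval decomposition of M: I[1,3]^2, I[2,2], I[3,3].
HN type (ℓ=3): μ^(1)=2; μ^(2)=-1/2; μ^(3)=-4

((0, 0, 3); (2, 2, 0); (0, 1, 0))


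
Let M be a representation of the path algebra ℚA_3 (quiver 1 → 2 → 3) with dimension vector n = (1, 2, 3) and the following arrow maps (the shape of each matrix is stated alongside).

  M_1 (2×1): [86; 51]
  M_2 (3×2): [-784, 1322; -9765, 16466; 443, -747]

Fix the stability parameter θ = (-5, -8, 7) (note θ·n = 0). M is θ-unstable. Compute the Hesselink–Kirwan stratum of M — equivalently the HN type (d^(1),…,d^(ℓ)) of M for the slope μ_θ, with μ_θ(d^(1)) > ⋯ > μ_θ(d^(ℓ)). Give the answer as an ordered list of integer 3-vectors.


Barcode: M ≅ I[1,3], I[2,3], I[3,3]. HN layers by μ_θ (3 steps, strictly decreasing):
  μ^(1)=7; μ^(2)=-13/2; μ^(3)=-8

((0, 0, 3); (1, 1, 0); (0, 1, 0))


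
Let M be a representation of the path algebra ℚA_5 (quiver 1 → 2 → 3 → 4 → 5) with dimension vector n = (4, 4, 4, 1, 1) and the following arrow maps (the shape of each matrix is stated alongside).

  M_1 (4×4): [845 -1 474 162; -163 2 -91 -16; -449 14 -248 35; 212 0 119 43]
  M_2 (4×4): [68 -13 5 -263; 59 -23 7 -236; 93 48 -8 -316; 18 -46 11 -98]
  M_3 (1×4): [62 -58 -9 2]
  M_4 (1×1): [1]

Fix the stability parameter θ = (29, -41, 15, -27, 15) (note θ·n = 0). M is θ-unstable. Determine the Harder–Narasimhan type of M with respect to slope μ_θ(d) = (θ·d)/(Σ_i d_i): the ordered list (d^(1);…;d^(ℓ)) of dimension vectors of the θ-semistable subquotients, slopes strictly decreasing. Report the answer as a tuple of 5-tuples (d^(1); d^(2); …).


Barcode: M ≅ I[1,3]^3, I[1,5]. HN layers by μ_θ (2 steps, strictly decreasing):
  μ^(1)=15; μ^(2)=-6

((0, 0, 3, 0, 1); (4, 4, 1, 1, 0))


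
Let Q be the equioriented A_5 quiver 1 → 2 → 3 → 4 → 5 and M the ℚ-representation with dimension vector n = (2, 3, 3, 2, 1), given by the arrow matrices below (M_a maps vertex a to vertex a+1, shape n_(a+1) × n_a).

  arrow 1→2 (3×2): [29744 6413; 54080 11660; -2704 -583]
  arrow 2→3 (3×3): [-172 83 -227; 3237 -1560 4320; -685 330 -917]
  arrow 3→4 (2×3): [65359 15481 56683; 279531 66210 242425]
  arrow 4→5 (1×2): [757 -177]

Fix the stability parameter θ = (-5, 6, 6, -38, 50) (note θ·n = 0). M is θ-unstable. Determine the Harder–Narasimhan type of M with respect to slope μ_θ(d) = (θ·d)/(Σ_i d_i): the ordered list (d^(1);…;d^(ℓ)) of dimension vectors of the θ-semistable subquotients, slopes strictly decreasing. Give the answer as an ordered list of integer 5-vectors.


Via rank(M_{q-1}∘⋯∘M_p): M ≅ I[1,1], I[1,5], I[2,3], I[2,4].
μ_θ-semistable layers: μ^(1)=50; μ^(2)=6; μ^(3)=-5; μ^(4)=-31/4; μ^(5)=-26/3

((0, 0, 0, 0, 1); (0, 1, 1, 0, 0); (1, 0, 0, 0, 0); (1, 1, 1, 1, 0); (0, 1, 1, 1, 0))
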